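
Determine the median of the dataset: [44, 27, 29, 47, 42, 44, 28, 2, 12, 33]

31

Step 1: Sort the data in ascending order: [2, 12, 27, 28, 29, 33, 42, 44, 44, 47]
Step 2: The number of values is n = 10.
Step 3: Since n is even, the median is the average of positions 5 and 6:
  Median = (29 + 33) / 2 = 31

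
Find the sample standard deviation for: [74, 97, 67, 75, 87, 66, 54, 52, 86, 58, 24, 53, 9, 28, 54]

24.4554

Step 1: Compute the mean: 58.9333
Step 2: Sum of squared deviations from the mean: 8372.9333
Step 3: Sample variance = 8372.9333 / 14 = 598.0667
Step 4: Standard deviation = sqrt(598.0667) = 24.4554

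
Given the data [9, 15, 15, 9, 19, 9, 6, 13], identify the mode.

9

Step 1: Count the frequency of each value:
  6: appears 1 time(s)
  9: appears 3 time(s)
  13: appears 1 time(s)
  15: appears 2 time(s)
  19: appears 1 time(s)
Step 2: The value 9 appears most frequently (3 times).
Step 3: Mode = 9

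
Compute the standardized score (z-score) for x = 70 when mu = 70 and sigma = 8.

0

Step 1: Recall the z-score formula: z = (x - mu) / sigma
Step 2: Substitute values: z = (70 - 70) / 8
Step 3: z = 0 / 8 = 0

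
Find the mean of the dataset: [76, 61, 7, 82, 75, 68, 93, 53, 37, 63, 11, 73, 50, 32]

55.7857

Step 1: Sum all values: 76 + 61 + 7 + 82 + 75 + 68 + 93 + 53 + 37 + 63 + 11 + 73 + 50 + 32 = 781
Step 2: Count the number of values: n = 14
Step 3: Mean = sum / n = 781 / 14 = 55.7857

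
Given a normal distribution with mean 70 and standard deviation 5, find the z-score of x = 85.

3

Step 1: Recall the z-score formula: z = (x - mu) / sigma
Step 2: Substitute values: z = (85 - 70) / 5
Step 3: z = 15 / 5 = 3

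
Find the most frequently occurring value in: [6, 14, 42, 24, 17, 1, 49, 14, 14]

14

Step 1: Count the frequency of each value:
  1: appears 1 time(s)
  6: appears 1 time(s)
  14: appears 3 time(s)
  17: appears 1 time(s)
  24: appears 1 time(s)
  42: appears 1 time(s)
  49: appears 1 time(s)
Step 2: The value 14 appears most frequently (3 times).
Step 3: Mode = 14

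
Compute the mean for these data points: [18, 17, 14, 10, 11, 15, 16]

14.4286

Step 1: Sum all values: 18 + 17 + 14 + 10 + 11 + 15 + 16 = 101
Step 2: Count the number of values: n = 7
Step 3: Mean = sum / n = 101 / 7 = 14.4286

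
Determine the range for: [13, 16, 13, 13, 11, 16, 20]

9

Step 1: Identify the maximum value: max = 20
Step 2: Identify the minimum value: min = 11
Step 3: Range = max - min = 20 - 11 = 9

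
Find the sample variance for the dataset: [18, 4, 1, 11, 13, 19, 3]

53.4762

Step 1: Compute the mean: (18 + 4 + 1 + 11 + 13 + 19 + 3) / 7 = 9.8571
Step 2: Compute squared deviations from the mean:
  (18 - 9.8571)^2 = 66.3061
  (4 - 9.8571)^2 = 34.3061
  (1 - 9.8571)^2 = 78.449
  (11 - 9.8571)^2 = 1.3061
  (13 - 9.8571)^2 = 9.8776
  (19 - 9.8571)^2 = 83.5918
  (3 - 9.8571)^2 = 47.0204
Step 3: Sum of squared deviations = 320.8571
Step 4: Sample variance = 320.8571 / 6 = 53.4762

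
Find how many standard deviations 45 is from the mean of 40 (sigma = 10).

0.5

Step 1: Recall the z-score formula: z = (x - mu) / sigma
Step 2: Substitute values: z = (45 - 40) / 10
Step 3: z = 5 / 10 = 0.5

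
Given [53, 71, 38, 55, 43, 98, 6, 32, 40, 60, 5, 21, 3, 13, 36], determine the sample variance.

714.781

Step 1: Compute the mean: (53 + 71 + 38 + 55 + 43 + 98 + 6 + 32 + 40 + 60 + 5 + 21 + 3 + 13 + 36) / 15 = 38.2667
Step 2: Compute squared deviations from the mean:
  (53 - 38.2667)^2 = 217.0711
  (71 - 38.2667)^2 = 1071.4711
  (38 - 38.2667)^2 = 0.0711
  (55 - 38.2667)^2 = 280.0044
  (43 - 38.2667)^2 = 22.4044
  (98 - 38.2667)^2 = 3568.0711
  (6 - 38.2667)^2 = 1041.1378
  (32 - 38.2667)^2 = 39.2711
  (40 - 38.2667)^2 = 3.0044
  (60 - 38.2667)^2 = 472.3378
  (5 - 38.2667)^2 = 1106.6711
  (21 - 38.2667)^2 = 298.1378
  (3 - 38.2667)^2 = 1243.7378
  (13 - 38.2667)^2 = 638.4044
  (36 - 38.2667)^2 = 5.1378
Step 3: Sum of squared deviations = 10006.9333
Step 4: Sample variance = 10006.9333 / 14 = 714.781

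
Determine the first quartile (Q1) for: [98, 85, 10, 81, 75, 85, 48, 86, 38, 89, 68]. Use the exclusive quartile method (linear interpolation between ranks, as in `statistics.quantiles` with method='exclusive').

48

Step 1: Sort the data: [10, 38, 48, 68, 75, 81, 85, 85, 86, 89, 98]
Step 2: n = 11
Step 3: Using the exclusive quartile method:
  Q1 = 48
  Q2 (median) = 81
  Q3 = 86
  IQR = Q3 - Q1 = 86 - 48 = 38
Step 4: Q1 = 48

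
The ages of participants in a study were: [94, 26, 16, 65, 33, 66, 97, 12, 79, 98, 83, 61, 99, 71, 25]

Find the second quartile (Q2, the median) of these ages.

66

Step 1: Sort the data: [12, 16, 25, 26, 33, 61, 65, 66, 71, 79, 83, 94, 97, 98, 99]
Step 2: n = 15
Step 3: Q2 is the median. Since n is odd, it is the middle value at position 8: 66
Step 4: Q2 = 66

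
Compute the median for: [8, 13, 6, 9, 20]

9

Step 1: Sort the data in ascending order: [6, 8, 9, 13, 20]
Step 2: The number of values is n = 5.
Step 3: Since n is odd, the median is the middle value at position 3: 9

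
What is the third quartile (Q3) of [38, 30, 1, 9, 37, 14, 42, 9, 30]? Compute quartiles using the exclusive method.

37.5

Step 1: Sort the data: [1, 9, 9, 14, 30, 30, 37, 38, 42]
Step 2: n = 9
Step 3: Using the exclusive quartile method:
  Q1 = 9
  Q2 (median) = 30
  Q3 = 37.5
  IQR = Q3 - Q1 = 37.5 - 9 = 28.5
Step 4: Q3 = 37.5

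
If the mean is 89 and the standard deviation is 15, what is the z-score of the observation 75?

-0.9333

Step 1: Recall the z-score formula: z = (x - mu) / sigma
Step 2: Substitute values: z = (75 - 89) / 15
Step 3: z = -14 / 15 = -0.9333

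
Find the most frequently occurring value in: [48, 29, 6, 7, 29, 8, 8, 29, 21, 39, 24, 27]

29

Step 1: Count the frequency of each value:
  6: appears 1 time(s)
  7: appears 1 time(s)
  8: appears 2 time(s)
  21: appears 1 time(s)
  24: appears 1 time(s)
  27: appears 1 time(s)
  29: appears 3 time(s)
  39: appears 1 time(s)
  48: appears 1 time(s)
Step 2: The value 29 appears most frequently (3 times).
Step 3: Mode = 29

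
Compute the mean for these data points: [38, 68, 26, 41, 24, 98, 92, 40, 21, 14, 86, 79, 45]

51.6923

Step 1: Sum all values: 38 + 68 + 26 + 41 + 24 + 98 + 92 + 40 + 21 + 14 + 86 + 79 + 45 = 672
Step 2: Count the number of values: n = 13
Step 3: Mean = sum / n = 672 / 13 = 51.6923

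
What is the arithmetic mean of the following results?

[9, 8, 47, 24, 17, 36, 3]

20.5714

Step 1: Sum all values: 9 + 8 + 47 + 24 + 17 + 36 + 3 = 144
Step 2: Count the number of values: n = 7
Step 3: Mean = sum / n = 144 / 7 = 20.5714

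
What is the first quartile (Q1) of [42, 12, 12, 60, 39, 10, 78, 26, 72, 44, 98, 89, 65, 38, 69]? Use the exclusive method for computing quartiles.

26

Step 1: Sort the data: [10, 12, 12, 26, 38, 39, 42, 44, 60, 65, 69, 72, 78, 89, 98]
Step 2: n = 15
Step 3: Using the exclusive quartile method:
  Q1 = 26
  Q2 (median) = 44
  Q3 = 72
  IQR = Q3 - Q1 = 72 - 26 = 46
Step 4: Q1 = 26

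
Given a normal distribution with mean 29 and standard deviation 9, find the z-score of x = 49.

2.2222

Step 1: Recall the z-score formula: z = (x - mu) / sigma
Step 2: Substitute values: z = (49 - 29) / 9
Step 3: z = 20 / 9 = 2.2222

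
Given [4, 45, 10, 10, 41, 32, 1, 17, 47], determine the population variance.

298.2222

Step 1: Compute the mean: (4 + 45 + 10 + 10 + 41 + 32 + 1 + 17 + 47) / 9 = 23
Step 2: Compute squared deviations from the mean:
  (4 - 23)^2 = 361
  (45 - 23)^2 = 484
  (10 - 23)^2 = 169
  (10 - 23)^2 = 169
  (41 - 23)^2 = 324
  (32 - 23)^2 = 81
  (1 - 23)^2 = 484
  (17 - 23)^2 = 36
  (47 - 23)^2 = 576
Step 3: Sum of squared deviations = 2684
Step 4: Population variance = 2684 / 9 = 298.2222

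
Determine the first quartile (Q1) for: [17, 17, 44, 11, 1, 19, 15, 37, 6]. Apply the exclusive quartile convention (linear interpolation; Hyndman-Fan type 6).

8.5

Step 1: Sort the data: [1, 6, 11, 15, 17, 17, 19, 37, 44]
Step 2: n = 9
Step 3: Using the exclusive quartile method:
  Q1 = 8.5
  Q2 (median) = 17
  Q3 = 28
  IQR = Q3 - Q1 = 28 - 8.5 = 19.5
Step 4: Q1 = 8.5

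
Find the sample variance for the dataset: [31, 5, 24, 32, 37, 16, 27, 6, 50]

212.5

Step 1: Compute the mean: (31 + 5 + 24 + 32 + 37 + 16 + 27 + 6 + 50) / 9 = 25.3333
Step 2: Compute squared deviations from the mean:
  (31 - 25.3333)^2 = 32.1111
  (5 - 25.3333)^2 = 413.4444
  (24 - 25.3333)^2 = 1.7778
  (32 - 25.3333)^2 = 44.4444
  (37 - 25.3333)^2 = 136.1111
  (16 - 25.3333)^2 = 87.1111
  (27 - 25.3333)^2 = 2.7778
  (6 - 25.3333)^2 = 373.7778
  (50 - 25.3333)^2 = 608.4444
Step 3: Sum of squared deviations = 1700
Step 4: Sample variance = 1700 / 8 = 212.5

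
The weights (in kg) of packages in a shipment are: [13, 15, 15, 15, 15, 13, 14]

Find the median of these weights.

15

Step 1: Sort the data in ascending order: [13, 13, 14, 15, 15, 15, 15]
Step 2: The number of values is n = 7.
Step 3: Since n is odd, the median is the middle value at position 4: 15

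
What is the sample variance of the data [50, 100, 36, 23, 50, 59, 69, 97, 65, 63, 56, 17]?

635.7197

Step 1: Compute the mean: (50 + 100 + 36 + 23 + 50 + 59 + 69 + 97 + 65 + 63 + 56 + 17) / 12 = 57.0833
Step 2: Compute squared deviations from the mean:
  (50 - 57.0833)^2 = 50.1736
  (100 - 57.0833)^2 = 1841.8403
  (36 - 57.0833)^2 = 444.5069
  (23 - 57.0833)^2 = 1161.6736
  (50 - 57.0833)^2 = 50.1736
  (59 - 57.0833)^2 = 3.6736
  (69 - 57.0833)^2 = 142.0069
  (97 - 57.0833)^2 = 1593.3403
  (65 - 57.0833)^2 = 62.6736
  (63 - 57.0833)^2 = 35.0069
  (56 - 57.0833)^2 = 1.1736
  (17 - 57.0833)^2 = 1606.6736
Step 3: Sum of squared deviations = 6992.9167
Step 4: Sample variance = 6992.9167 / 11 = 635.7197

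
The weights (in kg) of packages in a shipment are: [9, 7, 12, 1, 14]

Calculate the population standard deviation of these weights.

4.4989

Step 1: Compute the mean: 8.6
Step 2: Sum of squared deviations from the mean: 101.2
Step 3: Population variance = 101.2 / 5 = 20.24
Step 4: Standard deviation = sqrt(20.24) = 4.4989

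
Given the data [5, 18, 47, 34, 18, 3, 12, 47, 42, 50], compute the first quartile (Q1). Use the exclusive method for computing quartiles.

10.25

Step 1: Sort the data: [3, 5, 12, 18, 18, 34, 42, 47, 47, 50]
Step 2: n = 10
Step 3: Using the exclusive quartile method:
  Q1 = 10.25
  Q2 (median) = 26
  Q3 = 47
  IQR = Q3 - Q1 = 47 - 10.25 = 36.75
Step 4: Q1 = 10.25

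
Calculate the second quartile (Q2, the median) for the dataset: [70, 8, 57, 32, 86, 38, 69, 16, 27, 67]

47.5

Step 1: Sort the data: [8, 16, 27, 32, 38, 57, 67, 69, 70, 86]
Step 2: n = 10
Step 3: Q2 is the median. Since n is even, it is the average of the values at positions 5 and 6:
  Q2 = (38 + 57) / 2 = 47.5
Step 4: Q2 = 47.5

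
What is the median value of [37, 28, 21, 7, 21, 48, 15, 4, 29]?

21

Step 1: Sort the data in ascending order: [4, 7, 15, 21, 21, 28, 29, 37, 48]
Step 2: The number of values is n = 9.
Step 3: Since n is odd, the median is the middle value at position 5: 21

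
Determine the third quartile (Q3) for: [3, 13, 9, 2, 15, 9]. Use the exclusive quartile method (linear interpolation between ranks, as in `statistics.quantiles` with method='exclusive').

13.5

Step 1: Sort the data: [2, 3, 9, 9, 13, 15]
Step 2: n = 6
Step 3: Using the exclusive quartile method:
  Q1 = 2.75
  Q2 (median) = 9
  Q3 = 13.5
  IQR = Q3 - Q1 = 13.5 - 2.75 = 10.75
Step 4: Q3 = 13.5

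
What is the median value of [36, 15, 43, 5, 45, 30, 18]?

30

Step 1: Sort the data in ascending order: [5, 15, 18, 30, 36, 43, 45]
Step 2: The number of values is n = 7.
Step 3: Since n is odd, the median is the middle value at position 4: 30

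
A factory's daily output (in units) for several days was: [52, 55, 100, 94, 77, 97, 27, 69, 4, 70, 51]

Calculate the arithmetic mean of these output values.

63.2727

Step 1: Sum all values: 52 + 55 + 100 + 94 + 77 + 97 + 27 + 69 + 4 + 70 + 51 = 696
Step 2: Count the number of values: n = 11
Step 3: Mean = sum / n = 696 / 11 = 63.2727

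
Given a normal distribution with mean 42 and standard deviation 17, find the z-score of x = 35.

-0.4118

Step 1: Recall the z-score formula: z = (x - mu) / sigma
Step 2: Substitute values: z = (35 - 42) / 17
Step 3: z = -7 / 17 = -0.4118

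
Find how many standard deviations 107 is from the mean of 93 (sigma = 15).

0.9333

Step 1: Recall the z-score formula: z = (x - mu) / sigma
Step 2: Substitute values: z = (107 - 93) / 15
Step 3: z = 14 / 15 = 0.9333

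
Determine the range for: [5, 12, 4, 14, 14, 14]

10

Step 1: Identify the maximum value: max = 14
Step 2: Identify the minimum value: min = 4
Step 3: Range = max - min = 14 - 4 = 10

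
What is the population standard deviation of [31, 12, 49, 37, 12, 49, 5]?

16.9573

Step 1: Compute the mean: 27.8571
Step 2: Sum of squared deviations from the mean: 2012.8571
Step 3: Population variance = 2012.8571 / 7 = 287.551
Step 4: Standard deviation = sqrt(287.551) = 16.9573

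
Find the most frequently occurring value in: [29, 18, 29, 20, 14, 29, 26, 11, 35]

29

Step 1: Count the frequency of each value:
  11: appears 1 time(s)
  14: appears 1 time(s)
  18: appears 1 time(s)
  20: appears 1 time(s)
  26: appears 1 time(s)
  29: appears 3 time(s)
  35: appears 1 time(s)
Step 2: The value 29 appears most frequently (3 times).
Step 3: Mode = 29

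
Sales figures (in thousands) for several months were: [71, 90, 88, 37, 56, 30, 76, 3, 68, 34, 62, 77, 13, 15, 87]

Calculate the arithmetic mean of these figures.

53.8

Step 1: Sum all values: 71 + 90 + 88 + 37 + 56 + 30 + 76 + 3 + 68 + 34 + 62 + 77 + 13 + 15 + 87 = 807
Step 2: Count the number of values: n = 15
Step 3: Mean = sum / n = 807 / 15 = 53.8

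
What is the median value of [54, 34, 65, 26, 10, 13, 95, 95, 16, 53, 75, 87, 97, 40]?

53.5

Step 1: Sort the data in ascending order: [10, 13, 16, 26, 34, 40, 53, 54, 65, 75, 87, 95, 95, 97]
Step 2: The number of values is n = 14.
Step 3: Since n is even, the median is the average of positions 7 and 8:
  Median = (53 + 54) / 2 = 53.5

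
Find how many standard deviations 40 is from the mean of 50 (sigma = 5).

-2

Step 1: Recall the z-score formula: z = (x - mu) / sigma
Step 2: Substitute values: z = (40 - 50) / 5
Step 3: z = -10 / 5 = -2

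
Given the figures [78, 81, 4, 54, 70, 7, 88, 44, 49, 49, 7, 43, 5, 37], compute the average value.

44

Step 1: Sum all values: 78 + 81 + 4 + 54 + 70 + 7 + 88 + 44 + 49 + 49 + 7 + 43 + 5 + 37 = 616
Step 2: Count the number of values: n = 14
Step 3: Mean = sum / n = 616 / 14 = 44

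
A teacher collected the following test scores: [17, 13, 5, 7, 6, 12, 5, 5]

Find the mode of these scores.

5

Step 1: Count the frequency of each value:
  5: appears 3 time(s)
  6: appears 1 time(s)
  7: appears 1 time(s)
  12: appears 1 time(s)
  13: appears 1 time(s)
  17: appears 1 time(s)
Step 2: The value 5 appears most frequently (3 times).
Step 3: Mode = 5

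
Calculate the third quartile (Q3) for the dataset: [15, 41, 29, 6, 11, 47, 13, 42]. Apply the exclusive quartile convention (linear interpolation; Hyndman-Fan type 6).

41.75

Step 1: Sort the data: [6, 11, 13, 15, 29, 41, 42, 47]
Step 2: n = 8
Step 3: Using the exclusive quartile method:
  Q1 = 11.5
  Q2 (median) = 22
  Q3 = 41.75
  IQR = Q3 - Q1 = 41.75 - 11.5 = 30.25
Step 4: Q3 = 41.75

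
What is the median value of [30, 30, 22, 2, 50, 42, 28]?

30

Step 1: Sort the data in ascending order: [2, 22, 28, 30, 30, 42, 50]
Step 2: The number of values is n = 7.
Step 3: Since n is odd, the median is the middle value at position 4: 30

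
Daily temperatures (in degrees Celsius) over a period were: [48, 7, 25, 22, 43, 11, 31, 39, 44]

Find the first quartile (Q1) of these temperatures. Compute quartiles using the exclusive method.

16.5

Step 1: Sort the data: [7, 11, 22, 25, 31, 39, 43, 44, 48]
Step 2: n = 9
Step 3: Using the exclusive quartile method:
  Q1 = 16.5
  Q2 (median) = 31
  Q3 = 43.5
  IQR = Q3 - Q1 = 43.5 - 16.5 = 27
Step 4: Q1 = 16.5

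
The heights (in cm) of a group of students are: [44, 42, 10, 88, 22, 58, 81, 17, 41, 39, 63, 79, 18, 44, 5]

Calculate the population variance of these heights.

645.7067

Step 1: Compute the mean: (44 + 42 + 10 + 88 + 22 + 58 + 81 + 17 + 41 + 39 + 63 + 79 + 18 + 44 + 5) / 15 = 43.4
Step 2: Compute squared deviations from the mean:
  (44 - 43.4)^2 = 0.36
  (42 - 43.4)^2 = 1.96
  (10 - 43.4)^2 = 1115.56
  (88 - 43.4)^2 = 1989.16
  (22 - 43.4)^2 = 457.96
  (58 - 43.4)^2 = 213.16
  (81 - 43.4)^2 = 1413.76
  (17 - 43.4)^2 = 696.96
  (41 - 43.4)^2 = 5.76
  (39 - 43.4)^2 = 19.36
  (63 - 43.4)^2 = 384.16
  (79 - 43.4)^2 = 1267.36
  (18 - 43.4)^2 = 645.16
  (44 - 43.4)^2 = 0.36
  (5 - 43.4)^2 = 1474.56
Step 3: Sum of squared deviations = 9685.6
Step 4: Population variance = 9685.6 / 15 = 645.7067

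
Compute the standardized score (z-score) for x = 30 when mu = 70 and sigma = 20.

-2

Step 1: Recall the z-score formula: z = (x - mu) / sigma
Step 2: Substitute values: z = (30 - 70) / 20
Step 3: z = -40 / 20 = -2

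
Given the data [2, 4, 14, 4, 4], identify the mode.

4

Step 1: Count the frequency of each value:
  2: appears 1 time(s)
  4: appears 3 time(s)
  14: appears 1 time(s)
Step 2: The value 4 appears most frequently (3 times).
Step 3: Mode = 4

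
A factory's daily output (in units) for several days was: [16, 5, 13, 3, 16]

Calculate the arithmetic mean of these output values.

10.6

Step 1: Sum all values: 16 + 5 + 13 + 3 + 16 = 53
Step 2: Count the number of values: n = 5
Step 3: Mean = sum / n = 53 / 5 = 10.6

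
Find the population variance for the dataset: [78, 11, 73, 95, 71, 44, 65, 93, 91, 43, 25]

728.0496

Step 1: Compute the mean: (78 + 11 + 73 + 95 + 71 + 44 + 65 + 93 + 91 + 43 + 25) / 11 = 62.6364
Step 2: Compute squared deviations from the mean:
  (78 - 62.6364)^2 = 236.0413
  (11 - 62.6364)^2 = 2666.314
  (73 - 62.6364)^2 = 107.405
  (95 - 62.6364)^2 = 1047.405
  (71 - 62.6364)^2 = 69.9504
  (44 - 62.6364)^2 = 347.314
  (65 - 62.6364)^2 = 5.5868
  (93 - 62.6364)^2 = 921.9504
  (91 - 62.6364)^2 = 804.4959
  (43 - 62.6364)^2 = 385.5868
  (25 - 62.6364)^2 = 1416.4959
Step 3: Sum of squared deviations = 8008.5455
Step 4: Population variance = 8008.5455 / 11 = 728.0496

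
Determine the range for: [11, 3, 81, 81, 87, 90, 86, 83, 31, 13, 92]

89

Step 1: Identify the maximum value: max = 92
Step 2: Identify the minimum value: min = 3
Step 3: Range = max - min = 92 - 3 = 89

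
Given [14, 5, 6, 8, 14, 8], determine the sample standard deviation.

3.92

Step 1: Compute the mean: 9.1667
Step 2: Sum of squared deviations from the mean: 76.8333
Step 3: Sample variance = 76.8333 / 5 = 15.3667
Step 4: Standard deviation = sqrt(15.3667) = 3.92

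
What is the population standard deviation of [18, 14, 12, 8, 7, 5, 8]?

4.233

Step 1: Compute the mean: 10.2857
Step 2: Sum of squared deviations from the mean: 125.4286
Step 3: Population variance = 125.4286 / 7 = 17.9184
Step 4: Standard deviation = sqrt(17.9184) = 4.233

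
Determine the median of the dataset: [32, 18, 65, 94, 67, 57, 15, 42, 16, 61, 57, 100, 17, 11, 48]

48

Step 1: Sort the data in ascending order: [11, 15, 16, 17, 18, 32, 42, 48, 57, 57, 61, 65, 67, 94, 100]
Step 2: The number of values is n = 15.
Step 3: Since n is odd, the median is the middle value at position 8: 48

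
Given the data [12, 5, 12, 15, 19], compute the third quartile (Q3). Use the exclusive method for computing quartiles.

17

Step 1: Sort the data: [5, 12, 12, 15, 19]
Step 2: n = 5
Step 3: Using the exclusive quartile method:
  Q1 = 8.5
  Q2 (median) = 12
  Q3 = 17
  IQR = Q3 - Q1 = 17 - 8.5 = 8.5
Step 4: Q3 = 17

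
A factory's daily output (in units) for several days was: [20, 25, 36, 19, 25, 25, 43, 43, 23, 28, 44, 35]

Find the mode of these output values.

25

Step 1: Count the frequency of each value:
  19: appears 1 time(s)
  20: appears 1 time(s)
  23: appears 1 time(s)
  25: appears 3 time(s)
  28: appears 1 time(s)
  35: appears 1 time(s)
  36: appears 1 time(s)
  43: appears 2 time(s)
  44: appears 1 time(s)
Step 2: The value 25 appears most frequently (3 times).
Step 3: Mode = 25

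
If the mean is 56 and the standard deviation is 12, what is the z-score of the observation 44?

-1

Step 1: Recall the z-score formula: z = (x - mu) / sigma
Step 2: Substitute values: z = (44 - 56) / 12
Step 3: z = -12 / 12 = -1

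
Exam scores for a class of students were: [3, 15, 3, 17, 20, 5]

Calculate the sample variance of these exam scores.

59.1

Step 1: Compute the mean: (3 + 15 + 3 + 17 + 20 + 5) / 6 = 10.5
Step 2: Compute squared deviations from the mean:
  (3 - 10.5)^2 = 56.25
  (15 - 10.5)^2 = 20.25
  (3 - 10.5)^2 = 56.25
  (17 - 10.5)^2 = 42.25
  (20 - 10.5)^2 = 90.25
  (5 - 10.5)^2 = 30.25
Step 3: Sum of squared deviations = 295.5
Step 4: Sample variance = 295.5 / 5 = 59.1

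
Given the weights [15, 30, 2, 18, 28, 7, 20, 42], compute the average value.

20.25

Step 1: Sum all values: 15 + 30 + 2 + 18 + 28 + 7 + 20 + 42 = 162
Step 2: Count the number of values: n = 8
Step 3: Mean = sum / n = 162 / 8 = 20.25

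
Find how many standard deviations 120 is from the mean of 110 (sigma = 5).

2

Step 1: Recall the z-score formula: z = (x - mu) / sigma
Step 2: Substitute values: z = (120 - 110) / 5
Step 3: z = 10 / 5 = 2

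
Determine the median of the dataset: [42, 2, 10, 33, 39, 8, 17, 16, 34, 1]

16.5

Step 1: Sort the data in ascending order: [1, 2, 8, 10, 16, 17, 33, 34, 39, 42]
Step 2: The number of values is n = 10.
Step 3: Since n is even, the median is the average of positions 5 and 6:
  Median = (16 + 17) / 2 = 16.5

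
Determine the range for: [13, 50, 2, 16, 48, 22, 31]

48

Step 1: Identify the maximum value: max = 50
Step 2: Identify the minimum value: min = 2
Step 3: Range = max - min = 50 - 2 = 48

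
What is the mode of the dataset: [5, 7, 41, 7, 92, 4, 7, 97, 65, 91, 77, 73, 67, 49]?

7

Step 1: Count the frequency of each value:
  4: appears 1 time(s)
  5: appears 1 time(s)
  7: appears 3 time(s)
  41: appears 1 time(s)
  49: appears 1 time(s)
  65: appears 1 time(s)
  67: appears 1 time(s)
  73: appears 1 time(s)
  77: appears 1 time(s)
  91: appears 1 time(s)
  92: appears 1 time(s)
  97: appears 1 time(s)
Step 2: The value 7 appears most frequently (3 times).
Step 3: Mode = 7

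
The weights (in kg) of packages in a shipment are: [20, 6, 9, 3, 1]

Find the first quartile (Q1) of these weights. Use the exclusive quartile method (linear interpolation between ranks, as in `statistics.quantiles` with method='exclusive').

2

Step 1: Sort the data: [1, 3, 6, 9, 20]
Step 2: n = 5
Step 3: Using the exclusive quartile method:
  Q1 = 2
  Q2 (median) = 6
  Q3 = 14.5
  IQR = Q3 - Q1 = 14.5 - 2 = 12.5
Step 4: Q1 = 2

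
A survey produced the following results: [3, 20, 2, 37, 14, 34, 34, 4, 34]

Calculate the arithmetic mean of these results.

20.2222

Step 1: Sum all values: 3 + 20 + 2 + 37 + 14 + 34 + 34 + 4 + 34 = 182
Step 2: Count the number of values: n = 9
Step 3: Mean = sum / n = 182 / 9 = 20.2222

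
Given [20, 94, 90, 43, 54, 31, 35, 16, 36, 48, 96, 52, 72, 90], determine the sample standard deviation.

28.0432

Step 1: Compute the mean: 55.5
Step 2: Sum of squared deviations from the mean: 10223.5
Step 3: Sample variance = 10223.5 / 13 = 786.4231
Step 4: Standard deviation = sqrt(786.4231) = 28.0432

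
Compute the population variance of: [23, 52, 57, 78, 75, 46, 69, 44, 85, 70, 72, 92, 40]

367.4083

Step 1: Compute the mean: (23 + 52 + 57 + 78 + 75 + 46 + 69 + 44 + 85 + 70 + 72 + 92 + 40) / 13 = 61.7692
Step 2: Compute squared deviations from the mean:
  (23 - 61.7692)^2 = 1503.0533
  (52 - 61.7692)^2 = 95.4379
  (57 - 61.7692)^2 = 22.7456
  (78 - 61.7692)^2 = 263.4379
  (75 - 61.7692)^2 = 175.0533
  (46 - 61.7692)^2 = 248.6686
  (69 - 61.7692)^2 = 52.284
  (44 - 61.7692)^2 = 315.7456
  (85 - 61.7692)^2 = 539.6686
  (70 - 61.7692)^2 = 67.7456
  (72 - 61.7692)^2 = 104.6686
  (92 - 61.7692)^2 = 913.8994
  (40 - 61.7692)^2 = 473.8994
Step 3: Sum of squared deviations = 4776.3077
Step 4: Population variance = 4776.3077 / 13 = 367.4083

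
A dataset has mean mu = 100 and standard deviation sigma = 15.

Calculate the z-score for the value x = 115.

1

Step 1: Recall the z-score formula: z = (x - mu) / sigma
Step 2: Substitute values: z = (115 - 100) / 15
Step 3: z = 15 / 15 = 1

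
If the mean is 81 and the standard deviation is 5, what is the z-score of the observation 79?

-0.4

Step 1: Recall the z-score formula: z = (x - mu) / sigma
Step 2: Substitute values: z = (79 - 81) / 5
Step 3: z = -2 / 5 = -0.4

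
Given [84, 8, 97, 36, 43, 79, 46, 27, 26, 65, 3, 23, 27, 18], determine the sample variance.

850.5714

Step 1: Compute the mean: (84 + 8 + 97 + 36 + 43 + 79 + 46 + 27 + 26 + 65 + 3 + 23 + 27 + 18) / 14 = 41.5714
Step 2: Compute squared deviations from the mean:
  (84 - 41.5714)^2 = 1800.1837
  (8 - 41.5714)^2 = 1127.0408
  (97 - 41.5714)^2 = 3072.3265
  (36 - 41.5714)^2 = 31.0408
  (43 - 41.5714)^2 = 2.0408
  (79 - 41.5714)^2 = 1400.898
  (46 - 41.5714)^2 = 19.6122
  (27 - 41.5714)^2 = 212.3265
  (26 - 41.5714)^2 = 242.4694
  (65 - 41.5714)^2 = 548.898
  (3 - 41.5714)^2 = 1487.7551
  (23 - 41.5714)^2 = 344.898
  (27 - 41.5714)^2 = 212.3265
  (18 - 41.5714)^2 = 555.6122
Step 3: Sum of squared deviations = 11057.4286
Step 4: Sample variance = 11057.4286 / 13 = 850.5714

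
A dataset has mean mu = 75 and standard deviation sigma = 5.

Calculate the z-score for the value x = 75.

0

Step 1: Recall the z-score formula: z = (x - mu) / sigma
Step 2: Substitute values: z = (75 - 75) / 5
Step 3: z = 0 / 5 = 0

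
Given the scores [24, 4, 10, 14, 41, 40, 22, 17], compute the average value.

21.5

Step 1: Sum all values: 24 + 4 + 10 + 14 + 41 + 40 + 22 + 17 = 172
Step 2: Count the number of values: n = 8
Step 3: Mean = sum / n = 172 / 8 = 21.5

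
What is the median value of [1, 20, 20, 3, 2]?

3

Step 1: Sort the data in ascending order: [1, 2, 3, 20, 20]
Step 2: The number of values is n = 5.
Step 3: Since n is odd, the median is the middle value at position 3: 3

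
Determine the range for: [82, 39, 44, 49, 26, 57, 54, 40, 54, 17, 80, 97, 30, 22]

80

Step 1: Identify the maximum value: max = 97
Step 2: Identify the minimum value: min = 17
Step 3: Range = max - min = 97 - 17 = 80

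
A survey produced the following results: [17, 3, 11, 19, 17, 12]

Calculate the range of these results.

16

Step 1: Identify the maximum value: max = 19
Step 2: Identify the minimum value: min = 3
Step 3: Range = max - min = 19 - 3 = 16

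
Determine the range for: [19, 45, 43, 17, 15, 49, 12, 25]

37

Step 1: Identify the maximum value: max = 49
Step 2: Identify the minimum value: min = 12
Step 3: Range = max - min = 49 - 12 = 37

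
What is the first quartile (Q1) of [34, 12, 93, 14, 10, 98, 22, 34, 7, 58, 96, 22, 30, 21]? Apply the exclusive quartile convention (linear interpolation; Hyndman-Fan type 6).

13.5

Step 1: Sort the data: [7, 10, 12, 14, 21, 22, 22, 30, 34, 34, 58, 93, 96, 98]
Step 2: n = 14
Step 3: Using the exclusive quartile method:
  Q1 = 13.5
  Q2 (median) = 26
  Q3 = 66.75
  IQR = Q3 - Q1 = 66.75 - 13.5 = 53.25
Step 4: Q1 = 13.5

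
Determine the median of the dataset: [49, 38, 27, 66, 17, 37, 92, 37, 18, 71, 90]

38

Step 1: Sort the data in ascending order: [17, 18, 27, 37, 37, 38, 49, 66, 71, 90, 92]
Step 2: The number of values is n = 11.
Step 3: Since n is odd, the median is the middle value at position 6: 38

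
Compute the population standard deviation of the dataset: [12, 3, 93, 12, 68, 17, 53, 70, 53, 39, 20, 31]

27.0374

Step 1: Compute the mean: 39.25
Step 2: Sum of squared deviations from the mean: 8772.25
Step 3: Population variance = 8772.25 / 12 = 731.0208
Step 4: Standard deviation = sqrt(731.0208) = 27.0374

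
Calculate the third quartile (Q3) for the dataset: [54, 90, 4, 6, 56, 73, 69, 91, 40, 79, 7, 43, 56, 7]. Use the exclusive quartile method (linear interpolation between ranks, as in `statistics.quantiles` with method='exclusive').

74.5

Step 1: Sort the data: [4, 6, 7, 7, 40, 43, 54, 56, 56, 69, 73, 79, 90, 91]
Step 2: n = 14
Step 3: Using the exclusive quartile method:
  Q1 = 7
  Q2 (median) = 55
  Q3 = 74.5
  IQR = Q3 - Q1 = 74.5 - 7 = 67.5
Step 4: Q3 = 74.5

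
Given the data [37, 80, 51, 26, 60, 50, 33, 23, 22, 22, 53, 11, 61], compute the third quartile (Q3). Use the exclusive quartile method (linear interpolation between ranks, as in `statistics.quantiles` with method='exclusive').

56.5

Step 1: Sort the data: [11, 22, 22, 23, 26, 33, 37, 50, 51, 53, 60, 61, 80]
Step 2: n = 13
Step 3: Using the exclusive quartile method:
  Q1 = 22.5
  Q2 (median) = 37
  Q3 = 56.5
  IQR = Q3 - Q1 = 56.5 - 22.5 = 34
Step 4: Q3 = 56.5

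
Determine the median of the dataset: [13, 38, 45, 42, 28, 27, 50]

38

Step 1: Sort the data in ascending order: [13, 27, 28, 38, 42, 45, 50]
Step 2: The number of values is n = 7.
Step 3: Since n is odd, the median is the middle value at position 4: 38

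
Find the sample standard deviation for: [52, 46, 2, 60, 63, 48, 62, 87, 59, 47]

21.4279

Step 1: Compute the mean: 52.6
Step 2: Sum of squared deviations from the mean: 4132.4
Step 3: Sample variance = 4132.4 / 9 = 459.1556
Step 4: Standard deviation = sqrt(459.1556) = 21.4279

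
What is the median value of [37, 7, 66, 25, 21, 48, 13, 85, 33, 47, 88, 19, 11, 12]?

29

Step 1: Sort the data in ascending order: [7, 11, 12, 13, 19, 21, 25, 33, 37, 47, 48, 66, 85, 88]
Step 2: The number of values is n = 14.
Step 3: Since n is even, the median is the average of positions 7 and 8:
  Median = (25 + 33) / 2 = 29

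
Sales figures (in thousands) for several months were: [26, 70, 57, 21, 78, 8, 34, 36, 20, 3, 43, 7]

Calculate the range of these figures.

75

Step 1: Identify the maximum value: max = 78
Step 2: Identify the minimum value: min = 3
Step 3: Range = max - min = 78 - 3 = 75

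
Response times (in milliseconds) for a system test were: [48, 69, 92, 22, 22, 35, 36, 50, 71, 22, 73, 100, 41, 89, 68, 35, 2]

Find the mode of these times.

22

Step 1: Count the frequency of each value:
  2: appears 1 time(s)
  22: appears 3 time(s)
  35: appears 2 time(s)
  36: appears 1 time(s)
  41: appears 1 time(s)
  48: appears 1 time(s)
  50: appears 1 time(s)
  68: appears 1 time(s)
  69: appears 1 time(s)
  71: appears 1 time(s)
  73: appears 1 time(s)
  89: appears 1 time(s)
  92: appears 1 time(s)
  100: appears 1 time(s)
Step 2: The value 22 appears most frequently (3 times).
Step 3: Mode = 22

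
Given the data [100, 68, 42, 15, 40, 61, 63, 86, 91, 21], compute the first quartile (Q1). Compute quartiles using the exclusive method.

35.25

Step 1: Sort the data: [15, 21, 40, 42, 61, 63, 68, 86, 91, 100]
Step 2: n = 10
Step 3: Using the exclusive quartile method:
  Q1 = 35.25
  Q2 (median) = 62
  Q3 = 87.25
  IQR = Q3 - Q1 = 87.25 - 35.25 = 52
Step 4: Q1 = 35.25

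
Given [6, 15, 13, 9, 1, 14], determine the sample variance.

29.4667

Step 1: Compute the mean: (6 + 15 + 13 + 9 + 1 + 14) / 6 = 9.6667
Step 2: Compute squared deviations from the mean:
  (6 - 9.6667)^2 = 13.4444
  (15 - 9.6667)^2 = 28.4444
  (13 - 9.6667)^2 = 11.1111
  (9 - 9.6667)^2 = 0.4444
  (1 - 9.6667)^2 = 75.1111
  (14 - 9.6667)^2 = 18.7778
Step 3: Sum of squared deviations = 147.3333
Step 4: Sample variance = 147.3333 / 5 = 29.4667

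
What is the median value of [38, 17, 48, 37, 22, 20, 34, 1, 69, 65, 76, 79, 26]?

37

Step 1: Sort the data in ascending order: [1, 17, 20, 22, 26, 34, 37, 38, 48, 65, 69, 76, 79]
Step 2: The number of values is n = 13.
Step 3: Since n is odd, the median is the middle value at position 7: 37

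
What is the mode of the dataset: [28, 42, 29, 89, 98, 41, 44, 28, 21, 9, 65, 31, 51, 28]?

28

Step 1: Count the frequency of each value:
  9: appears 1 time(s)
  21: appears 1 time(s)
  28: appears 3 time(s)
  29: appears 1 time(s)
  31: appears 1 time(s)
  41: appears 1 time(s)
  42: appears 1 time(s)
  44: appears 1 time(s)
  51: appears 1 time(s)
  65: appears 1 time(s)
  89: appears 1 time(s)
  98: appears 1 time(s)
Step 2: The value 28 appears most frequently (3 times).
Step 3: Mode = 28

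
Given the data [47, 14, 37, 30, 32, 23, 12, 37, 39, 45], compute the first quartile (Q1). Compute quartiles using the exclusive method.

20.75

Step 1: Sort the data: [12, 14, 23, 30, 32, 37, 37, 39, 45, 47]
Step 2: n = 10
Step 3: Using the exclusive quartile method:
  Q1 = 20.75
  Q2 (median) = 34.5
  Q3 = 40.5
  IQR = Q3 - Q1 = 40.5 - 20.75 = 19.75
Step 4: Q1 = 20.75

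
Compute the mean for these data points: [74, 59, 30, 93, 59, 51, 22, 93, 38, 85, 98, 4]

58.8333

Step 1: Sum all values: 74 + 59 + 30 + 93 + 59 + 51 + 22 + 93 + 38 + 85 + 98 + 4 = 706
Step 2: Count the number of values: n = 12
Step 3: Mean = sum / n = 706 / 12 = 58.8333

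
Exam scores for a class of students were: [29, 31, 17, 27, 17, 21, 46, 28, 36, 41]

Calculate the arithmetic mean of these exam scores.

29.3

Step 1: Sum all values: 29 + 31 + 17 + 27 + 17 + 21 + 46 + 28 + 36 + 41 = 293
Step 2: Count the number of values: n = 10
Step 3: Mean = sum / n = 293 / 10 = 29.3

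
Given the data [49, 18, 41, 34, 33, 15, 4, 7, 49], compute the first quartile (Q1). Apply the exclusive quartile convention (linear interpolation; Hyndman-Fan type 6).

11

Step 1: Sort the data: [4, 7, 15, 18, 33, 34, 41, 49, 49]
Step 2: n = 9
Step 3: Using the exclusive quartile method:
  Q1 = 11
  Q2 (median) = 33
  Q3 = 45
  IQR = Q3 - Q1 = 45 - 11 = 34
Step 4: Q1 = 11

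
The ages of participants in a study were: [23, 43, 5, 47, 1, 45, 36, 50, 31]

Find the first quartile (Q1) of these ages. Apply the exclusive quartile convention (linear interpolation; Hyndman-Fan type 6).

14

Step 1: Sort the data: [1, 5, 23, 31, 36, 43, 45, 47, 50]
Step 2: n = 9
Step 3: Using the exclusive quartile method:
  Q1 = 14
  Q2 (median) = 36
  Q3 = 46
  IQR = Q3 - Q1 = 46 - 14 = 32
Step 4: Q1 = 14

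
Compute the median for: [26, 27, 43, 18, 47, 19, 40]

27

Step 1: Sort the data in ascending order: [18, 19, 26, 27, 40, 43, 47]
Step 2: The number of values is n = 7.
Step 3: Since n is odd, the median is the middle value at position 4: 27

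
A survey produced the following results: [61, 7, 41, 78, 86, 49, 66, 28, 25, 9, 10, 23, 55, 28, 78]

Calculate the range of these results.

79

Step 1: Identify the maximum value: max = 86
Step 2: Identify the minimum value: min = 7
Step 3: Range = max - min = 86 - 7 = 79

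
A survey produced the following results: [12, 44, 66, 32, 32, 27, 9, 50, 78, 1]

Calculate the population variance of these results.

555.89

Step 1: Compute the mean: (12 + 44 + 66 + 32 + 32 + 27 + 9 + 50 + 78 + 1) / 10 = 35.1
Step 2: Compute squared deviations from the mean:
  (12 - 35.1)^2 = 533.61
  (44 - 35.1)^2 = 79.21
  (66 - 35.1)^2 = 954.81
  (32 - 35.1)^2 = 9.61
  (32 - 35.1)^2 = 9.61
  (27 - 35.1)^2 = 65.61
  (9 - 35.1)^2 = 681.21
  (50 - 35.1)^2 = 222.01
  (78 - 35.1)^2 = 1840.41
  (1 - 35.1)^2 = 1162.81
Step 3: Sum of squared deviations = 5558.9
Step 4: Population variance = 5558.9 / 10 = 555.89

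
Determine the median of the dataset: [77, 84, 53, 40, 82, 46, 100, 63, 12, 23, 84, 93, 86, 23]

70

Step 1: Sort the data in ascending order: [12, 23, 23, 40, 46, 53, 63, 77, 82, 84, 84, 86, 93, 100]
Step 2: The number of values is n = 14.
Step 3: Since n is even, the median is the average of positions 7 and 8:
  Median = (63 + 77) / 2 = 70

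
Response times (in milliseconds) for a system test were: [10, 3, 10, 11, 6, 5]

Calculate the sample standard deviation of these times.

3.2711

Step 1: Compute the mean: 7.5
Step 2: Sum of squared deviations from the mean: 53.5
Step 3: Sample variance = 53.5 / 5 = 10.7
Step 4: Standard deviation = sqrt(10.7) = 3.2711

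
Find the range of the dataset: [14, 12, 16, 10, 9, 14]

7

Step 1: Identify the maximum value: max = 16
Step 2: Identify the minimum value: min = 9
Step 3: Range = max - min = 16 - 9 = 7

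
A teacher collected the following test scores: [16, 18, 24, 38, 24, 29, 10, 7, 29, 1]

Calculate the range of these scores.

37

Step 1: Identify the maximum value: max = 38
Step 2: Identify the minimum value: min = 1
Step 3: Range = max - min = 38 - 1 = 37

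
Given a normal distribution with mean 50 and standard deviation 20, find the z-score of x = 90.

2

Step 1: Recall the z-score formula: z = (x - mu) / sigma
Step 2: Substitute values: z = (90 - 50) / 20
Step 3: z = 40 / 20 = 2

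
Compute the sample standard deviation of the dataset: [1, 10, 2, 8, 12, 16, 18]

6.4771

Step 1: Compute the mean: 9.5714
Step 2: Sum of squared deviations from the mean: 251.7143
Step 3: Sample variance = 251.7143 / 6 = 41.9524
Step 4: Standard deviation = sqrt(41.9524) = 6.4771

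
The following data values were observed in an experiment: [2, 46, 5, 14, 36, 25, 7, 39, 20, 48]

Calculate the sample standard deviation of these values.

17.255

Step 1: Compute the mean: 24.2
Step 2: Sum of squared deviations from the mean: 2679.6
Step 3: Sample variance = 2679.6 / 9 = 297.7333
Step 4: Standard deviation = sqrt(297.7333) = 17.255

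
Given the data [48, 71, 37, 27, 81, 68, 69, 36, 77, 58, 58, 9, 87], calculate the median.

58

Step 1: Sort the data in ascending order: [9, 27, 36, 37, 48, 58, 58, 68, 69, 71, 77, 81, 87]
Step 2: The number of values is n = 13.
Step 3: Since n is odd, the median is the middle value at position 7: 58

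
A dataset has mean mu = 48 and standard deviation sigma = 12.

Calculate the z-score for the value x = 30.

-1.5

Step 1: Recall the z-score formula: z = (x - mu) / sigma
Step 2: Substitute values: z = (30 - 48) / 12
Step 3: z = -18 / 12 = -1.5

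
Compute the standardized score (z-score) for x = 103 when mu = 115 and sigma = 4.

-3

Step 1: Recall the z-score formula: z = (x - mu) / sigma
Step 2: Substitute values: z = (103 - 115) / 4
Step 3: z = -12 / 4 = -3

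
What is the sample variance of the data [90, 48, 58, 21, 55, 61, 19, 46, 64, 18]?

534.6667

Step 1: Compute the mean: (90 + 48 + 58 + 21 + 55 + 61 + 19 + 46 + 64 + 18) / 10 = 48
Step 2: Compute squared deviations from the mean:
  (90 - 48)^2 = 1764
  (48 - 48)^2 = 0
  (58 - 48)^2 = 100
  (21 - 48)^2 = 729
  (55 - 48)^2 = 49
  (61 - 48)^2 = 169
  (19 - 48)^2 = 841
  (46 - 48)^2 = 4
  (64 - 48)^2 = 256
  (18 - 48)^2 = 900
Step 3: Sum of squared deviations = 4812
Step 4: Sample variance = 4812 / 9 = 534.6667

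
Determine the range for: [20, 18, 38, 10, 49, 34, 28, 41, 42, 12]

39

Step 1: Identify the maximum value: max = 49
Step 2: Identify the minimum value: min = 10
Step 3: Range = max - min = 49 - 10 = 39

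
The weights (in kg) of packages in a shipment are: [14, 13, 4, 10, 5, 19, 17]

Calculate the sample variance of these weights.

32.5714

Step 1: Compute the mean: (14 + 13 + 4 + 10 + 5 + 19 + 17) / 7 = 11.7143
Step 2: Compute squared deviations from the mean:
  (14 - 11.7143)^2 = 5.2245
  (13 - 11.7143)^2 = 1.6531
  (4 - 11.7143)^2 = 59.5102
  (10 - 11.7143)^2 = 2.9388
  (5 - 11.7143)^2 = 45.0816
  (19 - 11.7143)^2 = 53.0816
  (17 - 11.7143)^2 = 27.9388
Step 3: Sum of squared deviations = 195.4286
Step 4: Sample variance = 195.4286 / 6 = 32.5714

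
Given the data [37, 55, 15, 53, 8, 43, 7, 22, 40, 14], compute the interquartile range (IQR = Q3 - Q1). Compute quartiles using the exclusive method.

33

Step 1: Sort the data: [7, 8, 14, 15, 22, 37, 40, 43, 53, 55]
Step 2: n = 10
Step 3: Using the exclusive quartile method:
  Q1 = 12.5
  Q2 (median) = 29.5
  Q3 = 45.5
  IQR = Q3 - Q1 = 45.5 - 12.5 = 33
Step 4: IQR = 33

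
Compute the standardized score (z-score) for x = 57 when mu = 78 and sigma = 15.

-1.4

Step 1: Recall the z-score formula: z = (x - mu) / sigma
Step 2: Substitute values: z = (57 - 78) / 15
Step 3: z = -21 / 15 = -1.4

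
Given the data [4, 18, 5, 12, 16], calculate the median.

12

Step 1: Sort the data in ascending order: [4, 5, 12, 16, 18]
Step 2: The number of values is n = 5.
Step 3: Since n is odd, the median is the middle value at position 3: 12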